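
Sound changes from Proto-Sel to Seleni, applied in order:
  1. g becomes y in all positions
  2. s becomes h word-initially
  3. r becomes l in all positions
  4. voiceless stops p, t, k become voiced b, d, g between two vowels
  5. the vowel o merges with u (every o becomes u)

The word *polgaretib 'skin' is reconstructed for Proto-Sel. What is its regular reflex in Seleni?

Seleni: *polgaretib > polyaretib > polyaletib > polyaledib > pulyaledib  (by unconditioned shift, unconditioned shift, intervocalic voicing, vowel merger)

pulyaledib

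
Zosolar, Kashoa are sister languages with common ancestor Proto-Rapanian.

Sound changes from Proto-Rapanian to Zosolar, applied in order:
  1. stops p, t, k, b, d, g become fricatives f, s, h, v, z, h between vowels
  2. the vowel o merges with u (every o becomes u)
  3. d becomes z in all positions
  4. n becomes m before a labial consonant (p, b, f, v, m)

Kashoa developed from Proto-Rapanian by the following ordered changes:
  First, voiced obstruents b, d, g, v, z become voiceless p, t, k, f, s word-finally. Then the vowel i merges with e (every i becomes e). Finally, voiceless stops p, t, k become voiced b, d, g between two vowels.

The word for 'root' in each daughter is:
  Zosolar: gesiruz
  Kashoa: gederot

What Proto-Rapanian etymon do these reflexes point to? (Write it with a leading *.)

*getirod

Position 6: Zosolar has u, Kashoa has o. Kashoa preserves o here (none of its changes turn any other segment into o), so the proto-segment is *o.
Position 4: Zosolar has i, Kashoa has e. Zosolar preserves i here (none of its changes turn any other segment into i), so the proto-segment is *i.
Verify the candidate proto-form against each daughter:
Zosolar: start from *getirod.
  rule 1 (intervocalic lenition): getirod → gesirod
  rule 2 (vowel merger): gesirod → gesirud
  rule 3 (unconditioned shift): gesirud → gesiruz
  rule 4: no change — gesiruz
  ⇒ Zosolar gesiruz
Kashoa: *getirod > getirot > geterot > gederot  (by final devoicing, vowel merger, intervocalic voicing)
No other proto-form is consistent with every reflex, so the reconstruction is *getirod.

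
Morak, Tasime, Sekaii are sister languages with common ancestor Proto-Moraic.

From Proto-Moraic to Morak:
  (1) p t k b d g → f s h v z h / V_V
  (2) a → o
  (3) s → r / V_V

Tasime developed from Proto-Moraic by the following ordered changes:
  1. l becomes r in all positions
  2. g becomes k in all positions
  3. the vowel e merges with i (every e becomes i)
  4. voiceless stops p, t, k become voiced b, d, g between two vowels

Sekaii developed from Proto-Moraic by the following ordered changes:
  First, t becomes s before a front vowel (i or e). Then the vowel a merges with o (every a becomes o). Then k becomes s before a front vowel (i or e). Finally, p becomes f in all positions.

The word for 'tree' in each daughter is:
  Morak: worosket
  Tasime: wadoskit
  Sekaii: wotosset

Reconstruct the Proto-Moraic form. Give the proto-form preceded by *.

Position 2: Morak has o, Tasime has a, Sekaii has o. Tasime preserves a here (none of its changes turn any other segment into a), so the proto-segment is *a.
Position 3: Morak has r, Tasime has d, Sekaii has t. Sekaii preserves t here (none of its changes turn any other segment into t), so the proto-segment is *t.
This points to *watosket. Verify forward in each daughter:
Morak: start from *watosket.
  rule 1 (intervocalic lenition): watosket → wasosket
  rule 2 (vowel merger): wasosket → wososket
  rule 3 (rhotacism): wososket → worosket
  ⇒ Morak worosket
Tasime: *watosket > watoskit > wadoskit  (by vowel merger, intervocalic voicing)
Sekaii: *watosket > wotosket > wotosset  (by vowel merger, palatalisation)
*watosket is the unique common source.

*watosket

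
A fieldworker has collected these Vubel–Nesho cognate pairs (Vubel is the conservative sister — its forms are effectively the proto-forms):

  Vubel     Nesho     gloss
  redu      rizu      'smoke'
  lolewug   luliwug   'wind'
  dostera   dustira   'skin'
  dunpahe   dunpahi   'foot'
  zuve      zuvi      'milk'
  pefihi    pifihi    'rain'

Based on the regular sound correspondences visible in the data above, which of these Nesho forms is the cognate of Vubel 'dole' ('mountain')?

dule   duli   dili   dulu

lolewug ~ luliwug, dostera ~ dustira — Vubel o corresponds to Nesho u after a consonant, before a consonant other than r, m, n, p, b, f, v.
dunpahe ~ dunpahi, zuve ~ zuvi — Vubel e corresponds to Nesho i word-finally.
Applying these to Vubel 'dole':
  dole → dule   (o→u after a consonant, before a consonant other than r, m, n, p, b, f, v)
  dule → duli   (e→i word-finally)
So the Nesho cognate is 'duli'.

duli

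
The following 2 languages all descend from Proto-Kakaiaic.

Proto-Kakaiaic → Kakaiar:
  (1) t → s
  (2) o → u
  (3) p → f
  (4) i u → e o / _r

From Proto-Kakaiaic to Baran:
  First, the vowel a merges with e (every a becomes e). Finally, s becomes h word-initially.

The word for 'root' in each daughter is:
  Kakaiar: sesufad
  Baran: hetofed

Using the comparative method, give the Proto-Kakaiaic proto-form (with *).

*setofad

Position 1: Kakaiar has s, Baran has h. Taking the neighbouring segments as reconstructed: Kakaiar s could go back to *t or *s; Baran h could go back to *s or *h — the one source consistent with every daughter is *s.
Position 4: Kakaiar has u, Baran has o. Baran preserves o here (none of its changes turn any other segment into o), so the proto-segment is *o.
Position 6: Kakaiar has a, Baran has e. Kakaiar preserves a here (none of its changes turn any other segment into a), so the proto-segment is *a.
This points to *setofad. Verify forward in each daughter:
Kakaiar: *setofad > sesofad > sesufad  (by unconditioned shift, vowel merger)
Baran: *setofad
  setofad → setofed   [vowel merger]
  setofed → hetofed   [debuccalisation]
  giving Baran hetofed.
*setofad is the unique common source.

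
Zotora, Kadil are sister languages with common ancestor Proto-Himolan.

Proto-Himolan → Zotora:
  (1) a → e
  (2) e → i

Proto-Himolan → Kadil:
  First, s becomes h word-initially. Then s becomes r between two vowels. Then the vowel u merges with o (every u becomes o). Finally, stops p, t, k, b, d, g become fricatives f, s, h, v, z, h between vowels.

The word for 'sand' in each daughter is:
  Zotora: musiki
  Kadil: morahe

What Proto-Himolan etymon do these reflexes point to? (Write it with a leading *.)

Position 3: Zotora has s, Kadil has r. Zotora preserves s here (none of its changes turn any other segment into s), so the proto-segment is *s.
Position 4: Zotora has i, Kadil has a. Kadil preserves a here (none of its changes turn any other segment into a), so the proto-segment is *a.
This points to *musake. Verify forward in each daughter:
Zotora: start from *musake.
  rule 1 (vowel merger): musake → museke
  rule 2 (vowel merger): museke → musiki
  ⇒ Zotora musiki
Kadil: start from *musake.
  rule 1: no change — musake
  rule 2 (rhotacism): musake → murake
  rule 3 (vowel merger): murake → morake
  rule 4 (intervocalic lenition): morake → morahe
  ⇒ Kadil morahe
No other proto-form is consistent with every reflex, so the reconstruction is *musake.

*musake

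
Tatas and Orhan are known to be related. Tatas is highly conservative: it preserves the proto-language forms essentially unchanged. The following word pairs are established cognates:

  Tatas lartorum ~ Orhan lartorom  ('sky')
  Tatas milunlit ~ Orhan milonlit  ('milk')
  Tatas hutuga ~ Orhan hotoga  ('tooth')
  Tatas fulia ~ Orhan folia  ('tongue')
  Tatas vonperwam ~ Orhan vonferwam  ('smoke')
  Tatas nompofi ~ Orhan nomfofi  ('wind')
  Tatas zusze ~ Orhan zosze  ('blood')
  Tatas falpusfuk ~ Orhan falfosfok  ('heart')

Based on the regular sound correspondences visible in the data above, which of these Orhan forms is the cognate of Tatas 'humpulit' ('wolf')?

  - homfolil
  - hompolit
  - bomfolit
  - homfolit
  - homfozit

homfolit

lartorum ~ lartorom — Tatas u corresponds to Orhan o after a consonant, before a nasal.
falpusfuk ~ falfosfok — Tatas p corresponds to Orhan f after a consonant, before a back vowel.
hutuga ~ hotoga, fulia ~ folia — Tatas u corresponds to Orhan o after a consonant, before a consonant other than r, m, n, p, b, f, v.
Applying these to Tatas 'humpulit':
  humpulit → hompulit   (u→o after a consonant, before a nasal)
  hompulit → homfulit   (p→f after a consonant, before a back vowel)
  homfulit → homfolit   (u→o after a consonant, before a consonant other than r, m, n, p, b, f, v)
So the Orhan cognate is 'homfolit'.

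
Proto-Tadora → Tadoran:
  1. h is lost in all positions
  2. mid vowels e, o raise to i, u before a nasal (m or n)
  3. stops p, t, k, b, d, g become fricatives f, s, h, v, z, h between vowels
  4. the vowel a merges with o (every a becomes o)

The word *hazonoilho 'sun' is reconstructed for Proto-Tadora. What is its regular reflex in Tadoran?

ozunoilo

Tadoran: *hazonoilho
  hazonoilho → azonoilo   [h-loss]
  azonoilo → azunoilo   [pre-nasal raising]
  azunoilo (rule 3 does not apply)
  azunoilo → ozunoilo   [vowel merger]
  giving Tadoran ozunoilo.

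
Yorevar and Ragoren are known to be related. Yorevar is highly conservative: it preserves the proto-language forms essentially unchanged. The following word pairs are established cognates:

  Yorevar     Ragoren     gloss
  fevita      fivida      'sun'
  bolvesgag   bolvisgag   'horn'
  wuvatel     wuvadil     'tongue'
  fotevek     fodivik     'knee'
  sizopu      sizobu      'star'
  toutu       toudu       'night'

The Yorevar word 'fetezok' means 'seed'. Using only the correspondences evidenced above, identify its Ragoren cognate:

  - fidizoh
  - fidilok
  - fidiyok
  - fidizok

bolvesgag ~ bolvisgag, wuvatel ~ wuvadil — Yorevar e corresponds to Ragoren i after a consonant, before a consonant other than r, m, n, p, b, f, v.
wuvatel ~ wuvadil, fotevek ~ fodivik — Yorevar t corresponds to Ragoren d between vowels (before a front vowel).
Applying these to Yorevar 'fetezok':
  fetezok → fitezok   (e→i after a consonant, before a consonant other than r, m, n, p, b, f, v)
  fitezok → fidezok   (t→d between vowels (before a front vowel))
  fidezok → fidizok   (e→i after a consonant, before a consonant other than r, m, n, p, b, f, v)
So the Ragoren cognate is 'fidizok'.

fidizok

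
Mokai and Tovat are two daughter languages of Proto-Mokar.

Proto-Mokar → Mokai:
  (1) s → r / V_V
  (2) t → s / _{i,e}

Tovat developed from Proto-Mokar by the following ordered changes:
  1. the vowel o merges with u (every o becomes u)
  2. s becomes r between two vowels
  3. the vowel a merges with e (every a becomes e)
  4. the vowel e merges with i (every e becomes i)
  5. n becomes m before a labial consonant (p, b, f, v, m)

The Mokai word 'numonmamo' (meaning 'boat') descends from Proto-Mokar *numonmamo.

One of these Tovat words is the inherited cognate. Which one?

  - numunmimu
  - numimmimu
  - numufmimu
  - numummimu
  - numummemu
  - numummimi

numummimu

Tovat: *numonmamo > numunmamu > numunmemu > numunmimu > numummimu  (by vowel merger, vowel merger, vowel merger, nasal place assimilation)
The other candidates each miss or misapply at least one Tovat change.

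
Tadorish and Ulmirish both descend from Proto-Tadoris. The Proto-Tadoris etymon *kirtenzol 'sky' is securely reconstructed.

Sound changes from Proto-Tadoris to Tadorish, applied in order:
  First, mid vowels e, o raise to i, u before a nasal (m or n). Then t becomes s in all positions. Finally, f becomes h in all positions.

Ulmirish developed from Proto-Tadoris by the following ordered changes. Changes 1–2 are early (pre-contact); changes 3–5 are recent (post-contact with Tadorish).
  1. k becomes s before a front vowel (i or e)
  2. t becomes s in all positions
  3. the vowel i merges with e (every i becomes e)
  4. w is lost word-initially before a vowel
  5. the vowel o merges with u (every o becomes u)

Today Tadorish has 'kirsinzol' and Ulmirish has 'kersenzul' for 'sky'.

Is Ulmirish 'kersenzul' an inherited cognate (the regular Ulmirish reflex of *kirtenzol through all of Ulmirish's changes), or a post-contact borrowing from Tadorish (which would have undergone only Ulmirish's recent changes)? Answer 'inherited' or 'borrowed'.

borrowed

If inherited, *kirtenzol would pass through all of Ulmirish's changes:
Ulmirish: *kirtenzol > sirtenzol > sirsenzol > sersenzol > sersenzul  (by palatalisation, unconditioned shift, vowel merger, vowel merger)
If borrowed from Tadorish 'kirsinzol' after the early changes, it would undergo only the recent ones:
  rule 3 (vowel merger): kirsinzol → kersenzol
  rule 4 (glide loss): no change (kersenzol)
  rule 5 (vowel merger): kersenzol → kersenzul
  ⇒ as a loan: kersenzul
Ulmirish 'kersenzul' matches the loan outcome 'kersenzul', not the inherited 'sersenzul' — it skipped the early Ulmirish changes, so it was borrowed from Tadorish.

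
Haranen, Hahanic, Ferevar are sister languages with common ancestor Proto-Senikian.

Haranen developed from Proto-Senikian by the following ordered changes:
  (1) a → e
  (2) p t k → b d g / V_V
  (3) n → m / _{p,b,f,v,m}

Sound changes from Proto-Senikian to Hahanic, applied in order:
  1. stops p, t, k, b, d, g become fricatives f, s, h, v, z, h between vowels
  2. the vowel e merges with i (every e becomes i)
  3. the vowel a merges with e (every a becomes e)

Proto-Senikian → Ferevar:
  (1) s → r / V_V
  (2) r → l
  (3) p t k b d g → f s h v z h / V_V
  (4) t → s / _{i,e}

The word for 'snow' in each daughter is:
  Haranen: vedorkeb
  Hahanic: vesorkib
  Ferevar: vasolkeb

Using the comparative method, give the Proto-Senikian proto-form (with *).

Position 3: Haranen has d, Hahanic has s, Ferevar has s. Taking the neighbouring segments as reconstructed: Haranen d could go back to *t or *d; Hahanic s could go back to *t or *s; Ferevar s can only go back to *t — the one source consistent with every daughter is *t.
Position 7: Haranen has e, Hahanic has i, Ferevar has e. Ferevar preserves e here (none of its changes turn any other segment into e), so the proto-segment is *e.
Position 2: Haranen has e, Hahanic has e, Ferevar has a. Ferevar preserves a here (none of its changes turn any other segment into a), so the proto-segment is *a.
Continuing position by position gives *vatorkeb; check it forward:
Haranen: *vatorkeb > vetorkeb > vedorkeb  (by vowel merger, intervocalic voicing)
Hahanic: start from *vatorkeb.
  rule 1 (intervocalic lenition): vatorkeb → vasorkeb
  rule 2 (vowel merger): vasorkeb → vasorkib
  rule 3 (vowel merger): vasorkib → vesorkib
  ⇒ Hahanic vesorkib
Ferevar: start from *vatorkeb.
  rule 1: no change — vatorkeb
  rule 2 (unconditioned shift): vatorkeb → vatolkeb
  rule 3 (intervocalic lenition): vatolkeb → vasolkeb
  rule 4: no change — vasolkeb
  ⇒ Ferevar vasolkeb
*vatorkeb is the unique common source.

*vatorkeb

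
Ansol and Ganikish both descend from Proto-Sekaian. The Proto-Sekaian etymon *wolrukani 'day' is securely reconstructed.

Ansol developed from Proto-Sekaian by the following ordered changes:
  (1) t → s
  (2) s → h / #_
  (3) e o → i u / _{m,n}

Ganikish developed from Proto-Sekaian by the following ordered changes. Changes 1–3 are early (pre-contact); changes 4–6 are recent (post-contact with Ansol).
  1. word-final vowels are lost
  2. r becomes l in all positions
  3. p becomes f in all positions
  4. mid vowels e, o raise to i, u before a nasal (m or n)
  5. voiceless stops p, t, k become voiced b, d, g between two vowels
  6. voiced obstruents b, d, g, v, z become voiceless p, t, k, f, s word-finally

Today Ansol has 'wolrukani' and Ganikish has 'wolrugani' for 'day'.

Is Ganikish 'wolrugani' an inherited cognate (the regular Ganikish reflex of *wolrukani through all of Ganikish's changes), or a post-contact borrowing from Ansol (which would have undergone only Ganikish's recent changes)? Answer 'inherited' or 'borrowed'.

borrowed

If inherited, *wolrukani would pass through all of Ganikish's changes:
Ganikish: *wolrukani > wolrukan > wollukan > wollugan  (by apocope, unconditioned shift, intervocalic voicing)
If borrowed from Ansol 'wolrukani' after the early changes, it would undergo only the recent ones:
  rule 4 (pre-nasal raising): no change (wolrukani)
  rule 5 (intervocalic voicing): wolrukani → wolrugani
  rule 6 (final devoicing): no change (wolrugani)
  ⇒ as a loan: wolrugani
Ganikish 'wolrugani' matches the loan outcome 'wolrugani', not the inherited 'wollugan' — it skipped the early Ganikish changes, so it was borrowed from Ansol.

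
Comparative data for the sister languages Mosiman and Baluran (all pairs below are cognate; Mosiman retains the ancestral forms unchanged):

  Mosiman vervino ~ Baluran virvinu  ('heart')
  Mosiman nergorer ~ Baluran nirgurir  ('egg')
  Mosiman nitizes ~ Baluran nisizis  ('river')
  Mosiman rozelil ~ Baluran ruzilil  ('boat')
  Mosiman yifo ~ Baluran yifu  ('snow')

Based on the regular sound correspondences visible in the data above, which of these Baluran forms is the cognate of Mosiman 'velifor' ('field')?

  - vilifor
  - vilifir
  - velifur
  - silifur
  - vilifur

vilifur

nitizes ~ nisizis, rozelil ~ ruzilil — Mosiman e corresponds to Baluran i after a consonant, before a consonant other than r, m, n, p, b, f, v.
nergorer ~ nirgurir — Mosiman o corresponds to Baluran u after a consonant, before r.
Applying these to Mosiman 'velifor':
  velifor → vilifor   (e→i after a consonant, before a consonant other than r, m, n, p, b, f, v)
  vilifor → vilifur   (o→u after a consonant, before r)
So the Baluran cognate is 'vilifur'.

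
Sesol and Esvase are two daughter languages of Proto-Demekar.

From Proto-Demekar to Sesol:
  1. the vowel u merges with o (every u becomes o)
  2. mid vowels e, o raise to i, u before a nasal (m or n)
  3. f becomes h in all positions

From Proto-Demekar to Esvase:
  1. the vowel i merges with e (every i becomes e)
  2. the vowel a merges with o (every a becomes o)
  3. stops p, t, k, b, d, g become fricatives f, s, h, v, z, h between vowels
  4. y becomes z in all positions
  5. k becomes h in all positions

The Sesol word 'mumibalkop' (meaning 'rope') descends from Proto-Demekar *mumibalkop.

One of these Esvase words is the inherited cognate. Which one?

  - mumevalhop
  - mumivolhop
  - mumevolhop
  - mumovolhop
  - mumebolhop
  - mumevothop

Esvase: *mumibalkop
  mumibalkop → mumebalkop   [vowel merger]
  mumebalkop → mumebolkop   [vowel merger]
  mumebolkop → mumevolkop   [intervocalic lenition]
  mumevolkop (rule 4 does not apply)
  mumevolkop → mumevolhop   [unconditioned shift]
  giving Esvase mumevolhop.
Among the options, 'mumevolhop' alone shows every Esvase change applied in order.

mumevolhop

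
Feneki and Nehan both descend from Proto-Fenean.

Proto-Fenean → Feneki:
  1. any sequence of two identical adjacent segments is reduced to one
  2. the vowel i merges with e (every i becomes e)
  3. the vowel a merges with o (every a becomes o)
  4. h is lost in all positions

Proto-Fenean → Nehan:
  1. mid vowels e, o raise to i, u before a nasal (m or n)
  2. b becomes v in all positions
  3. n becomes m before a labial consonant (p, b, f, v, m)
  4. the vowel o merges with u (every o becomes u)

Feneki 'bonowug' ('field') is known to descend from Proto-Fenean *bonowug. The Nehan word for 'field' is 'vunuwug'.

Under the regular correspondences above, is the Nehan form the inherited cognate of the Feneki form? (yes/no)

Derive the expected Nehan reflex of *bonowug:
Nehan: *bonowug > bunowug > vunowug > vunuwug  (by pre-nasal raising, unconditioned shift, vowel merger)
Nehan 'vunuwug' matches the regular reflex exactly, so the pair is cognate.

yes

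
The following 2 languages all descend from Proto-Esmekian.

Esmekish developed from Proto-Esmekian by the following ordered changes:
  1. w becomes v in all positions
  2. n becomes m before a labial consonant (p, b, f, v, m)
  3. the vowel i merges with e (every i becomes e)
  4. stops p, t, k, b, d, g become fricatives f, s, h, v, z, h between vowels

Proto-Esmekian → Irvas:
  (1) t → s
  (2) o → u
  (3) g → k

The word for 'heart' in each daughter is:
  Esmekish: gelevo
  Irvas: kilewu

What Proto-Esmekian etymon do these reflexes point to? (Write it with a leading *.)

Position 1: Esmekish has g, Irvas has k. Esmekish preserves g here (none of its changes turn any other segment into g), so the proto-segment is *g.
Position 2: Esmekish has e, Irvas has i. Irvas preserves i here (none of its changes turn any other segment into i), so the proto-segment is *i.
Continuing position by position gives *gilewo; check it forward:
Esmekish: *gilewo > gilevo > gelevo  (by unconditioned shift, vowel merger)
Irvas: start from *gilewo.
  rule 1: no change — gilewo
  rule 2 (vowel merger): gilewo → gilewu
  rule 3 (unconditioned shift): gilewu → kilewu
  ⇒ Irvas kilewu
Only *gilewo yields all of Esmekish gelevo, Irvas kilewu.

*gilewo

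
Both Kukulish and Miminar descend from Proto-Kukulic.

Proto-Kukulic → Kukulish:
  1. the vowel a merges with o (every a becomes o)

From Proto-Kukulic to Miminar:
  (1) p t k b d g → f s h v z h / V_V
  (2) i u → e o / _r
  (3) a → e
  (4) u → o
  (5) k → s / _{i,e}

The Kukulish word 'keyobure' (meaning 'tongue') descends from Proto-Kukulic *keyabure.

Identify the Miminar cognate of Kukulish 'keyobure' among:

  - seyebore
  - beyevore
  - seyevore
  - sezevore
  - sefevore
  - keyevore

seyevore

Miminar: *keyabure
  keyabure → keyavure   [intervocalic lenition]
  keyavure → keyavore   [pre-rhotic lowering]
  keyavore → keyevore   [vowel merger]
  keyevore (rule 4 does not apply)
  keyevore → seyevore   [palatalisation]
  giving Miminar seyevore.
The other candidates each miss or misapply at least one Miminar change.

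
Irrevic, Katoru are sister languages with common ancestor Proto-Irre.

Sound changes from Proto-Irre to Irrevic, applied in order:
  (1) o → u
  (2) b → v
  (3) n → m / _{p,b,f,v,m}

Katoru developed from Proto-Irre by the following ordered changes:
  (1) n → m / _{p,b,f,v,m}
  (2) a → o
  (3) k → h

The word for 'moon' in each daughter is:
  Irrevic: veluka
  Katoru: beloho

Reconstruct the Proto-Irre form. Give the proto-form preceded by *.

Position 6: Irrevic has a, Katoru has o. Irrevic preserves a here (none of its changes turn any other segment into a), so the proto-segment is *a.
Position 1: Irrevic has v, Katoru has b. Katoru preserves b here (none of its changes turn any other segment into b), so the proto-segment is *b.
This points to *beloka. Verify forward in each daughter:
Irrevic: *beloka > beluka > veluka  (by vowel merger, unconditioned shift)
Katoru: *beloka
  beloka (rule 1 does not apply)
  beloka → beloko   [vowel merger]
  beloko → beloho   [unconditioned shift]
  giving Katoru beloho.
*beloka is the unique common source.

*beloka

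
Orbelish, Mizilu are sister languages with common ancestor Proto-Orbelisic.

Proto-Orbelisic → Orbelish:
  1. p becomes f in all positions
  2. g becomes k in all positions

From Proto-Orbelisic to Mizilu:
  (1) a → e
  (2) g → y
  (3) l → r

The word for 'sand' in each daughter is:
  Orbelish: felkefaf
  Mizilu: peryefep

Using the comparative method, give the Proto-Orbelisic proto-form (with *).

*pelgefap

Position 7: Orbelish has a, Mizilu has e. Orbelish preserves a here (none of its changes turn any other segment into a), so the proto-segment is *a.
Position 1: Orbelish has f, Mizilu has p. Mizilu preserves p here (none of its changes turn any other segment into p), so the proto-segment is *p.
Position 8: Orbelish has f, Mizilu has p. Mizilu preserves p here (none of its changes turn any other segment into p), so the proto-segment is *p.
Continuing position by position gives *pelgefap; check it forward:
Orbelish: *pelgefap
  pelgefap → felgefaf   [unconditioned shift]
  felgefaf → felkefaf   [unconditioned shift]
  giving Orbelish felkefaf.
Mizilu: start from *pelgefap.
  rule 1 (vowel merger): pelgefap → pelgefep
  rule 2 (unconditioned shift): pelgefep → pelyefep
  rule 3 (unconditioned shift): pelyefep → peryefep
  ⇒ Mizilu peryefep
*pelgefap is the unique common source.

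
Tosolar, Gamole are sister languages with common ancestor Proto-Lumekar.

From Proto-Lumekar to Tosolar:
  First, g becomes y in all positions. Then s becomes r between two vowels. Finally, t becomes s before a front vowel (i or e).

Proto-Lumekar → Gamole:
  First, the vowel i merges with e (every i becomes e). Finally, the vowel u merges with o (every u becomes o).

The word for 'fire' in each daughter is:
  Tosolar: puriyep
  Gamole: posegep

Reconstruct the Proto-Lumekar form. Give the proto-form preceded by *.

Position 3: Tosolar has r, Gamole has s. Gamole preserves s here (none of its changes turn any other segment into s), so the proto-segment is *s.
Position 5: Tosolar has y, Gamole has g. Gamole preserves g here (none of its changes turn any other segment into g), so the proto-segment is *g.
This points to *pusigep. Verify forward in each daughter:
Tosolar: *pusigep > pusiyep > puriyep  (by unconditioned shift, rhotacism)
Gamole: *pusigep
  pusigep → pusegep   [vowel merger]
  pusegep → posegep   [vowel merger]
  giving Gamole posegep.
*pusigep is the unique common source.

*pusigep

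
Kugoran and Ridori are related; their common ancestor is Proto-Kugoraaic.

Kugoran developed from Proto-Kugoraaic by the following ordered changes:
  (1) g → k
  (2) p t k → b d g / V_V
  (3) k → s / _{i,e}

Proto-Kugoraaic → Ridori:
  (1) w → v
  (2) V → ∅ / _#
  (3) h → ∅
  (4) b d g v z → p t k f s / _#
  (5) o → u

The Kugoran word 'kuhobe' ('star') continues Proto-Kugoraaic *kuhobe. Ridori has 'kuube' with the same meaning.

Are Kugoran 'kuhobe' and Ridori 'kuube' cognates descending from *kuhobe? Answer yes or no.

no

Derive the expected Ridori reflex of *kuhobe:
Ridori: *kuhobe > kuhob > kuob > kuop > kuup  (by apocope, h-loss, final devoicing, vowel merger)
The regular Ridori reflex would be 'kuup', but the attested form is 'kuube'. The correspondence is irregular, so they are not cognates (the Ridori form has a different source).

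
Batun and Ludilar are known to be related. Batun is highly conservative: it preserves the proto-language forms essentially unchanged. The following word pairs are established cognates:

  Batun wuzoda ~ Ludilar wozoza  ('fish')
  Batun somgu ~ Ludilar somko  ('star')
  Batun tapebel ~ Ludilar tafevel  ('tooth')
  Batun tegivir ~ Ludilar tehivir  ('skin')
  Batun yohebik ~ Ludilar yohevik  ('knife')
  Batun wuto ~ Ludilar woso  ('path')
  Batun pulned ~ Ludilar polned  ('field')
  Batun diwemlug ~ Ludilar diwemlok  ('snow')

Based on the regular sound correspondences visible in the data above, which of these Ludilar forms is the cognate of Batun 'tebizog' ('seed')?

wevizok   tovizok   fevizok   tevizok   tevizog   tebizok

tevizok

yohebik ~ yohevik — Batun b corresponds to Ludilar v between vowels (before a front vowel).
diwemlug ~ diwemlok — Batun g corresponds to Ludilar k word-finally.
Applying these to Batun 'tebizog':
  tebizog → tevizog   (b→v between vowels (before a front vowel))
  tevizog → tevizok   (g→k word-finally)
So the Ludilar cognate is 'tevizok'.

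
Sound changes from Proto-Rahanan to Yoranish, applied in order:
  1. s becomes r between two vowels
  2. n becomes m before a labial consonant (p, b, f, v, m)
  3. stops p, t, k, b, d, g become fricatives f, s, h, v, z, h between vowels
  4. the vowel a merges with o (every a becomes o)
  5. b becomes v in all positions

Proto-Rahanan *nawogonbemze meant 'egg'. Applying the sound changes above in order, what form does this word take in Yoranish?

Yoranish: start from *nawogonbemze.
  rule 1: no change — nawogonbemze
  rule 2 (nasal place assimilation): nawogonbemze → nawogombemze
  rule 3 (intervocalic lenition): nawogombemze → nawohombemze
  rule 4 (vowel merger): nawohombemze → nowohombemze
  rule 5 (unconditioned shift): nowohombemze → nowohomvemze
  ⇒ Yoranish nowohomvemze

nowohomvemze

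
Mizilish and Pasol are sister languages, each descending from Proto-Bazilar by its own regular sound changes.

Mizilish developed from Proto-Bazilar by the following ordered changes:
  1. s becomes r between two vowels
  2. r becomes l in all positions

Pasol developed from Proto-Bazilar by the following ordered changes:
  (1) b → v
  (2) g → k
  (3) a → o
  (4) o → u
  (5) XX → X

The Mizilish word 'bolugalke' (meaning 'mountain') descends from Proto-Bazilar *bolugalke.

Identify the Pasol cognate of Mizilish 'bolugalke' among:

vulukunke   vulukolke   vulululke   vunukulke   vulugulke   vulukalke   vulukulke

Pasol: *bolugalke
  bolugalke → volugalke   [unconditioned shift]
  volugalke → volukalke   [unconditioned shift]
  volukalke → volukolke   [vowel merger]
  volukolke → vulukulke   [vowel merger]
  vulukulke (rule 5 does not apply)
  giving Pasol vulukulke.
Among the options, 'vulukulke' alone shows every Pasol change applied in order.

vulukulke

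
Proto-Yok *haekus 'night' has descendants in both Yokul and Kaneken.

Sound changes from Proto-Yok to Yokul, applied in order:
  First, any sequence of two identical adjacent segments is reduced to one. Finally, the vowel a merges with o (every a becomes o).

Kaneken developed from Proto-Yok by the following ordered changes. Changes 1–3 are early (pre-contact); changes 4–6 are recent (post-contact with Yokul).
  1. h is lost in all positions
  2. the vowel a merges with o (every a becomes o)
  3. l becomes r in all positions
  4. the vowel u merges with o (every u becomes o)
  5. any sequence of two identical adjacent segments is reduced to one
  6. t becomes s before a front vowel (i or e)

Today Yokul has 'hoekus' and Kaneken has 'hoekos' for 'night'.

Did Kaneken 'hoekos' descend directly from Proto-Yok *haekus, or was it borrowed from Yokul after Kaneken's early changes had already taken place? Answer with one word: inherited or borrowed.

borrowed

If inherited, *haekus would pass through all of Kaneken's changes:
Kaneken: start from *haekus.
  rule 1 (h-loss): haekus → aekus
  rule 2 (vowel merger): aekus → oekus
  rule 3: no change — oekus
  rule 4 (vowel merger): oekus → oekos
  rule 5: no change — oekos
  rule 6: no change — oekos
  ⇒ Kaneken oekos
If borrowed from Yokul 'hoekus' after the early changes, it would undergo only the recent ones:
  rule 4 (vowel merger): hoekus → hoekos
  rule 5 (degemination): no change (hoekos)
  rule 6 (palatalisation): no change (hoekos)
  ⇒ as a loan: hoekos
Kaneken 'hoekos' matches the loan outcome 'hoekos', not the inherited 'oekos' — it skipped the early Kaneken changes, so it was borrowed from Yokul.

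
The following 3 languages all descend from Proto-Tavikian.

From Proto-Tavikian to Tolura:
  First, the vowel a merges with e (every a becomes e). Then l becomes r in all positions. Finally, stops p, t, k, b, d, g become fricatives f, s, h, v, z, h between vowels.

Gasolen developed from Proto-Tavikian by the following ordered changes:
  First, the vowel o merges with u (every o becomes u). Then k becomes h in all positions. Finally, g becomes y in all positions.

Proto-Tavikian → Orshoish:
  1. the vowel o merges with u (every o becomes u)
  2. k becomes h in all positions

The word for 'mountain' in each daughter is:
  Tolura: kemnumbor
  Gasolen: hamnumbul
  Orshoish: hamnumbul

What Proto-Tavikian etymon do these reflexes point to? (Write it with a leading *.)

*kamnumbol

Position 8: Tolura has o, Gasolen has u, Orshoish has u. Tolura preserves o here (none of its changes turn any other segment into o), so the proto-segment is *o.
Position 2: Tolura has e, Gasolen has a, Orshoish has a. Gasolen preserves a here (none of its changes turn any other segment into a), so the proto-segment is *a.
This points to *kamnumbol. Verify forward in each daughter:
Tolura: *kamnumbol > kemnumbol > kemnumbor  (by vowel merger, unconditioned shift)
Gasolen: *kamnumbol
  kamnumbol → kamnumbul   [vowel merger]
  kamnumbul → hamnumbul   [unconditioned shift]
  hamnumbul (rule 3 does not apply)
  giving Gasolen hamnumbul.
Orshoish: *kamnumbol
  kamnumbol → kamnumbul   [vowel merger]
  kamnumbul → hamnumbul   [unconditioned shift]
  giving Orshoish hamnumbul.
No other proto-form is consistent with every reflex, so the reconstruction is *kamnumbol.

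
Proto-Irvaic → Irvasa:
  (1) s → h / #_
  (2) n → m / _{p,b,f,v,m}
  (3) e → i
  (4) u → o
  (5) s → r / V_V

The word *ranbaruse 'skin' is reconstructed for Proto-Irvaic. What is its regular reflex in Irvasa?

Irvasa: *ranbaruse
  ranbaruse (rule 1 does not apply)
  ranbaruse → rambaruse   [nasal place assimilation]
  rambaruse → rambarusi   [vowel merger]
  rambarusi → rambarosi   [vowel merger]
  rambarosi → rambarori   [rhotacism]
  giving Irvasa rambarori.

rambarori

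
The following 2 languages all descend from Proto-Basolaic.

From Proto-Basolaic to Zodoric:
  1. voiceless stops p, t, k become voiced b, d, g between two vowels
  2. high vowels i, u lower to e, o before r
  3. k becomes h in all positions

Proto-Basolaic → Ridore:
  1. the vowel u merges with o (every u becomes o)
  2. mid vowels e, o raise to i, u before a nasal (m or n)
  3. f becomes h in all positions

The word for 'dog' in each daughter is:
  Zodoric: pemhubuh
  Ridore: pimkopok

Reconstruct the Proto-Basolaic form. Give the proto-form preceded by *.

*pemkupuk

Position 6: Zodoric has b, Ridore has p. Ridore preserves p here (none of its changes turn any other segment into p), so the proto-segment is *p.
Position 4: Zodoric has h, Ridore has k. Ridore preserves k here (none of its changes turn any other segment into k), so the proto-segment is *k.
Continuing position by position gives *pemkupuk; check it forward:
Zodoric: start from *pemkupuk.
  rule 1 (intervocalic voicing): pemkupuk → pemkubuk
  rule 2: no change — pemkubuk
  rule 3 (unconditioned shift): pemkubuk → pemhubuh
  ⇒ Zodoric pemhubuh
Ridore: *pemkupuk > pemkopok > pimkopok  (by vowel merger, pre-nasal raising)
No other proto-form is consistent with every reflex, so the reconstruction is *pemkupuk.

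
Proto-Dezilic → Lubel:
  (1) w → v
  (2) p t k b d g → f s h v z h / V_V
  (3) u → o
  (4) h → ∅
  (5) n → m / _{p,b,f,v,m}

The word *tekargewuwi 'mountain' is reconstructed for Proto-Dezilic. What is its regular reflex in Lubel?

teargevovi

Lubel: *tekargewuwi
  tekargewuwi → tekargevuvi   [unconditioned shift]
  tekargevuvi → tehargevuvi   [intervocalic lenition]
  tehargevuvi → tehargevovi   [vowel merger]
  tehargevovi → teargevovi   [h-loss]
  teargevovi (rule 5 does not apply)
  giving Lubel teargevovi.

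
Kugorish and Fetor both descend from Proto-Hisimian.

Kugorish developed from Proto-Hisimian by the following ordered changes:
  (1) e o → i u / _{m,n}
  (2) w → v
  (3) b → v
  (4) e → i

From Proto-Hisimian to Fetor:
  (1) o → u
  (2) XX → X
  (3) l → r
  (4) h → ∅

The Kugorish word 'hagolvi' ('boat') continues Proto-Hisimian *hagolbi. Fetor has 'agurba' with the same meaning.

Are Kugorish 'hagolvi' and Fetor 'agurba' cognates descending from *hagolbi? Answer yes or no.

Derive the expected Fetor reflex of *hagolbi:
Fetor: *hagolbi
  hagolbi → hagulbi   [vowel merger]
  hagulbi (rule 2 does not apply)
  hagulbi → hagurbi   [unconditioned shift]
  hagurbi → agurbi   [h-loss]
  giving Fetor agurbi.
The regular Fetor reflex would be 'agurbi', but the attested form is 'agurba'. The correspondence is irregular, so they are not cognates (the Fetor form has a different source).

no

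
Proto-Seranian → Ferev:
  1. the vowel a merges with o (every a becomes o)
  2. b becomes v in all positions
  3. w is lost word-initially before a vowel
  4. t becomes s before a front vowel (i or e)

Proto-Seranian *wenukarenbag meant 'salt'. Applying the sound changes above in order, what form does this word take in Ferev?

Ferev: *wenukarenbag > wenukorenbog > wenukorenvog > enukorenvog  (by vowel merger, unconditioned shift, glide loss)

enukorenvog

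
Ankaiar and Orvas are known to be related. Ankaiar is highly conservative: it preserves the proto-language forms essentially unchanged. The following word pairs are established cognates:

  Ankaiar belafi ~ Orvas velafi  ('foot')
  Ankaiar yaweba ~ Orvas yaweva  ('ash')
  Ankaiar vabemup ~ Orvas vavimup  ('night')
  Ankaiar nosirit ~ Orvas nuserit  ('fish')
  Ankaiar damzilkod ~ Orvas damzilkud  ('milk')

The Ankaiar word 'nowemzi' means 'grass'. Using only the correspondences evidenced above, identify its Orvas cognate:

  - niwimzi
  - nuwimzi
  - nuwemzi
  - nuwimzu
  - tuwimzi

nosirit ~ nuserit, damzilkod ~ damzilkud — Ankaiar o corresponds to Orvas u after a consonant, before a consonant other than r, m, n, p, b, f, v.
vabemup ~ vavimup — Ankaiar e corresponds to Orvas i after a consonant, before a nasal.
Applying these to Ankaiar 'nowemzi':
  nowemzi → nuwemzi   (o→u after a consonant, before a consonant other than r, m, n, p, b, f, v)
  nuwemzi → nuwimzi   (e→i after a consonant, before a nasal)
So the Orvas cognate is 'nuwimzi'.

nuwimzi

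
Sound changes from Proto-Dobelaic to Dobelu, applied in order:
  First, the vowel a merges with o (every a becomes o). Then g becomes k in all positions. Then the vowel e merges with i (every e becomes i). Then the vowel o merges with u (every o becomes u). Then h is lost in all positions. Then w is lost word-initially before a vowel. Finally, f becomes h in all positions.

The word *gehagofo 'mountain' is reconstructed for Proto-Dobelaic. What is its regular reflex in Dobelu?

kiukuhu

Dobelu: *gehagofo > gehogofo > kehokofo > kihokofo > kihukufu > kiukufu > kiukuhu  (by vowel merger, unconditioned shift, vowel merger, vowel merger, h-loss, unconditioned shift)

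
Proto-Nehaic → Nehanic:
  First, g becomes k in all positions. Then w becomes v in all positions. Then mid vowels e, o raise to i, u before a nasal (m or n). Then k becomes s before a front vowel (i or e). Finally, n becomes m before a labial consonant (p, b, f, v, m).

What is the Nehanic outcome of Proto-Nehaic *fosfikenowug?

Nehanic: *fosfikenowug > fosfikenowuk > fosfikenovuk > fosfikinovuk > fosfisinovuk  (by unconditioned shift, unconditioned shift, pre-nasal raising, palatalisation)

fosfisinovuk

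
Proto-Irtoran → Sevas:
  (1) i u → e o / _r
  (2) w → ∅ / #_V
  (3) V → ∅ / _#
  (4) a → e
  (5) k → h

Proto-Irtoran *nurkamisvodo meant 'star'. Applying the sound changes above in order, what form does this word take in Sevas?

norhemisvod

Sevas: *nurkamisvodo
  nurkamisvodo → norkamisvodo   [pre-rhotic lowering]
  norkamisvodo (rule 2 does not apply)
  norkamisvodo → norkamisvod   [apocope]
  norkamisvod → norkemisvod   [vowel merger]
  norkemisvod → norhemisvod   [unconditioned shift]
  giving Sevas norhemisvod.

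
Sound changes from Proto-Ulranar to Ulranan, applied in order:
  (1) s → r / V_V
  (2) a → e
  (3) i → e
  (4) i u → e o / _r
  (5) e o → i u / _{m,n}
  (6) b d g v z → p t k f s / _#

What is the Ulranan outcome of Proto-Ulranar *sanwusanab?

sinworinep

Ulranan: start from *sanwusanab.
  rule 1 (rhotacism): sanwusanab → sanwuranab
  rule 2 (vowel merger): sanwuranab → senwureneb
  rule 3: no change — senwureneb
  rule 4 (pre-rhotic lowering): senwureneb → senworeneb
  rule 5 (pre-nasal raising): senworeneb → sinworineb
  rule 6 (final devoicing): sinworineb → sinworinep
  ⇒ Ulranan sinworinep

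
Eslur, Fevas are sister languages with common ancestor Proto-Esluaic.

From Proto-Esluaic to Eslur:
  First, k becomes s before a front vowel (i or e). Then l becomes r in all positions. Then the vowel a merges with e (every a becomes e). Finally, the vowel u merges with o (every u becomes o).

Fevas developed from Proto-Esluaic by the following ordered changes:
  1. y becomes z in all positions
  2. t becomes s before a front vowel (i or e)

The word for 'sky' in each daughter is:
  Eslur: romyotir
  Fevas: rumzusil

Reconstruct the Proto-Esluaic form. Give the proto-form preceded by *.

*rumyutil

Position 5: Eslur has o, Fevas has u. Fevas preserves u here (none of its changes turn any other segment into u), so the proto-segment is *u.
Position 8: Eslur has r, Fevas has l. Fevas preserves l here (none of its changes turn any other segment into l), so the proto-segment is *l.
Verify the candidate proto-form against each daughter:
Eslur: *rumyutil
  rumyutil (rule 1 does not apply)
  rumyutil → rumyutir   [unconditioned shift]
  rumyutir (rule 3 does not apply)
  rumyutir → romyotir   [vowel merger]
  giving Eslur romyotir.
Fevas: *rumyutil
  rumyutil → rumzutil   [unconditioned shift]
  rumzutil → rumzusil   [palatalisation]
  giving Fevas rumzusil.
No other proto-form is consistent with every reflex, so the reconstruction is *rumyutil.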